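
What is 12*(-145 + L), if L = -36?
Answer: -2172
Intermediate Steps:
12*(-145 + L) = 12*(-145 - 36) = 12*(-181) = -2172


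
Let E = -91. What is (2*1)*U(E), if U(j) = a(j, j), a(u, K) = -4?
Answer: -8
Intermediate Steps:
U(j) = -4
(2*1)*U(E) = (2*1)*(-4) = 2*(-4) = -8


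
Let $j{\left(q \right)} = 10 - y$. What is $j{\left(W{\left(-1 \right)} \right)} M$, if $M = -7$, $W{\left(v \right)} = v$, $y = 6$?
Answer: $-28$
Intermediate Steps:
$j{\left(q \right)} = 4$ ($j{\left(q \right)} = 10 - 6 = 4$)
$j{\left(W{\left(-1 \right)} \right)} M = 4 \left(-7\right) = -28$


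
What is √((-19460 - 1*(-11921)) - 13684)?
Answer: I*√21223 ≈ 145.68*I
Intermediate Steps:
√((-19460 - 1*(-11921)) - 13684) = √((-19460 + 11921) - 13684) = √(-7539 - 13684) = √(-21223) = I*√21223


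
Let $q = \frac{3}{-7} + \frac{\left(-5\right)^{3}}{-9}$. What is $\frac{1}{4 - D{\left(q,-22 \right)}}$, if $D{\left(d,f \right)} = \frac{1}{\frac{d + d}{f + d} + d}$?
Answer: $\frac{174688}{681805} \approx 0.25621$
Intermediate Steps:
$q = \frac{848}{63}$ ($q = 3 \left(- \frac{1}{7}\right) - - \frac{125}{9} = - \frac{3}{7} + \frac{125}{9} = \frac{848}{63} \approx 13.46$)
$D{\left(d,f \right)} = \frac{1}{d + \frac{2 d}{d + f}}$ ($D{\left(d,f \right)} = \frac{1}{\frac{2 d}{d + f} + d} = \frac{1}{d + \frac{2 d}{d + f}}$)
$\frac{1}{4 - D{\left(q,-22 \right)}} = \frac{1}{4 - \frac{\frac{848}{63} - 22}{\frac{848}{63} \left(2 + \frac{848}{63} - 22\right)}} = \frac{1}{4 - \frac{63}{848} \frac{1}{- \frac{412}{63}} \left(- \frac{538}{63}\right)} = \frac{1}{4 - \frac{63}{848} \left(- \frac{63}{412}\right) \left(- \frac{538}{63}\right)} = \frac{1}{4 - \frac{16947}{174688}} = \frac{1}{\frac{681805}{174688}} = \frac{174688}{681805}$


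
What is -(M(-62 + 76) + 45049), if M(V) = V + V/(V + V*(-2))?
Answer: -45062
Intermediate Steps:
M(V) = -1 + V (M(V) = V + V/(V - 2*V) = V + V/((-V)) = V + V*(-1/V) = V - 1 = -1 + V)
-(M(-62 + 76) + 45049) = -((-1 + (-62 + 76)) + 45049) = -((-1 + 14) + 45049) = -(13 + 45049) = -1*45062 = -45062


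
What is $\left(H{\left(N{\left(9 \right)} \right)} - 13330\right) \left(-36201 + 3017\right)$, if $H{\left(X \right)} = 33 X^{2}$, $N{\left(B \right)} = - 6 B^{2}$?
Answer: $-258209283392$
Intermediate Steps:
$\left(H{\left(N{\left(9 \right)} \right)} - 13330\right) \left(-36201 + 3017\right) = \left(33 \left(- 6 \cdot 9^{2}\right)^{2} - 13330\right) \left(-36201 + 3017\right) = \left(33 \left(\left(-6\right) 81\right)^{2} - 13330\right) \left(-33184\right) = \left(33 \left(-486\right)^{2} - 13330\right) \left(-33184\right) = \left(33 \cdot 236196 - 13330\right) \left(-33184\right) = \left(7794468 - 13330\right) \left(-33184\right) = 7781138 \left(-33184\right) = -258209283392$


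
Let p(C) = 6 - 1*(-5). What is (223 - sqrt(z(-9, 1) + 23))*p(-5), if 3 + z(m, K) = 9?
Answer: 2453 - 11*sqrt(29) ≈ 2393.8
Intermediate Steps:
z(m, K) = 6 (z(m, K) = -3 + 9 = 6)
p(C) = 11 (p(C) = 6 + 5 = 11)
(223 - sqrt(z(-9, 1) + 23))*p(-5) = (223 - sqrt(6 + 23))*11 = (223 - sqrt(29))*11 = 2453 - 11*sqrt(29)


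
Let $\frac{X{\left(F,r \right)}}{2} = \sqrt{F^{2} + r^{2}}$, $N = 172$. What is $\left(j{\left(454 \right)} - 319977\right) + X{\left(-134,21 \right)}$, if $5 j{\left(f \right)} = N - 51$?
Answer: $- \frac{1599764}{5} + 2 \sqrt{18397} \approx -3.1968 \cdot 10^{5}$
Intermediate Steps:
$X{\left(F,r \right)} = 2 \sqrt{F^{2} + r^{2}}$
$j{\left(f \right)} = \frac{121}{5}$ ($j{\left(f \right)} = \frac{172 - 51}{5} = \frac{1}{5} \cdot 121 = \frac{121}{5}$)
$\left(j{\left(454 \right)} - 319977\right) + X{\left(-134,21 \right)} = \left(\frac{121}{5} - 319977\right) + 2 \sqrt{\left(-134\right)^{2} + 21^{2}} = - \frac{1599764}{5} + 2 \sqrt{17956 + 441} = - \frac{1599764}{5} + 2 \sqrt{18397}$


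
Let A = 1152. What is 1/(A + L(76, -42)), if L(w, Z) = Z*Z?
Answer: 1/2916 ≈ 0.00034294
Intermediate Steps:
L(w, Z) = Z**2
1/(A + L(76, -42)) = 1/(1152 + (-42)**2) = 1/(1152 + 1764) = 1/2916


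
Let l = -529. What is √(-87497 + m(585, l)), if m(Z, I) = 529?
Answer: 2*I*√21742 ≈ 294.9*I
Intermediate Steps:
√(-87497 + m(585, l)) = √(-87497 + 529) = √(-86968) = 2*I*√21742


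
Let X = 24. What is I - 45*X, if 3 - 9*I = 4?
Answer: -9721/9 ≈ -1080.1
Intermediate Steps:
I = -⅑ (I = ⅓ - ⅑*4 = ⅓ - 4/9 = -⅑ ≈ -0.11111)
I - 45*X = -⅑ - 45*24 = -⅑ - 1080 = -9721/9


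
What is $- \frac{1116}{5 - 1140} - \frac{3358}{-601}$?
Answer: $\frac{4482046}{682135} \approx 6.5706$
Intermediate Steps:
$- \frac{1116}{5 - 1140} - \frac{3358}{-601} = - \frac{1116}{-1135} - - \frac{3358}{601} = \left(-1116\right) \left(- \frac{1}{1135}\right) + \frac{3358}{601} = \frac{1116}{1135} + \frac{3358}{601} = \frac{4482046}{682135}$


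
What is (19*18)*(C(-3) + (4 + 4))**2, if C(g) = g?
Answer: 8550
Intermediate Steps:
(19*18)*(C(-3) + (4 + 4))**2 = (19*18)*(-3 + (4 + 4))**2 = 342*(-3 + 8)**2 = 342*5**2 = 342*25 = 8550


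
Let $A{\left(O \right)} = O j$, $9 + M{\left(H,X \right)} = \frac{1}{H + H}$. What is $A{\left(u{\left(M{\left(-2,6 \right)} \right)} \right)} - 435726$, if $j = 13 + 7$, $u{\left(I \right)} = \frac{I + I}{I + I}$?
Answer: $-435706$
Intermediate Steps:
$M{\left(H,X \right)} = -9 + \frac{1}{2 H}$ ($M{\left(H,X \right)} = -9 + \frac{1}{H + H} = -9 + \frac{1}{2 H}$)
$u{\left(I \right)} = 1$ ($u{\left(I \right)} = \frac{2 I}{2 I} = 2 I \frac{1}{2 I} = 1$)
$j = 20$
$A{\left(O \right)} = 20 O$ ($A{\left(O \right)} = O 20 = 20 O$)
$A{\left(u{\left(M{\left(-2,6 \right)} \right)} \right)} - 435726 = 20 \cdot 1 - 435726 = 20 - 435726 = -435706$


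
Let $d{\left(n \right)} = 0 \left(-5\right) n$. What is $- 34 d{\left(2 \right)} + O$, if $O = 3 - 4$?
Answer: $-1$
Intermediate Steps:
$d{\left(n \right)} = 0$ ($d{\left(n \right)} = 0 n = 0$)
$O = -1$
$- 34 d{\left(2 \right)} + O = \left(-34\right) 0 - 1 = 0 - 1 = -1$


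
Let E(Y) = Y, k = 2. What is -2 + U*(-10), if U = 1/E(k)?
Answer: -7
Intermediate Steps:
U = ½ (U = 1/2 = ½ ≈ 0.50000)
-2 + U*(-10) = -2 + (½)*(-10) = -2 - 5 = -7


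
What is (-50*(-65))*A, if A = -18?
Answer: -58500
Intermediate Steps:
(-50*(-65))*A = -50*(-65)*(-18) = 3250*(-18) = -58500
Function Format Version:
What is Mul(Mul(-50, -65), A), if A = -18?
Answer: -58500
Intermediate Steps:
Mul(Mul(-50, -65), A) = Mul(Mul(-50, -65), -18) = Mul(3250, -18) = -58500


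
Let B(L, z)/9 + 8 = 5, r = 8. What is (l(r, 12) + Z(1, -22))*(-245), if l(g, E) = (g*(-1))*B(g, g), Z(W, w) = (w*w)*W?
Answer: -171500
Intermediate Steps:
B(L, z) = -27 (B(L, z) = -72 + 9*5 = -72 + 45 = -27)
Z(W, w) = W*w**2 (Z(W, w) = w**2*W = W*w**2)
l(g, E) = 27*g (l(g, E) = (g*(-1))*(-27) = -g*(-27) = 27*g)
(l(r, 12) + Z(1, -22))*(-245) = (27*8 + 1*(-22)**2)*(-245) = (216 + 1*484)*(-245) = (216 + 484)*(-245) = 700*(-245) = -171500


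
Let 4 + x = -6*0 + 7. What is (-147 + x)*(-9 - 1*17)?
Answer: 3744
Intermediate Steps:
x = 3 (x = -4 + (-6*0 + 7) = -4 + (0 + 7) = -4 + 7 = 3)
(-147 + x)*(-9 - 1*17) = (-147 + 3)*(-9 - 1*17) = -144*(-9 - 17) = -144*(-26) = 3744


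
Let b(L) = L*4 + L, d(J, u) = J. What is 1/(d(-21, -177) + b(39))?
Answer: 1/174 ≈ 0.0057471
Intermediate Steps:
b(L) = 5*L (b(L) = 4*L + L = 5*L)
1/(d(-21, -177) + b(39)) = 1/(-21 + 5*39) = 1/(-21 + 195) = 1/174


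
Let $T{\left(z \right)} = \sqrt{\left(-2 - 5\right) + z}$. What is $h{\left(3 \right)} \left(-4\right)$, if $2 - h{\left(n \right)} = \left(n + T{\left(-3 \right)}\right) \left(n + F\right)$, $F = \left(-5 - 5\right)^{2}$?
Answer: $1228 + 412 i \sqrt{10} \approx 1228.0 + 1302.9 i$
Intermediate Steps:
$T{\left(z \right)} = \sqrt{-7 + z}$
$F = 100$ ($F = \left(-10\right)^{2} = 100$)
$h{\left(n \right)} = 2 - \left(100 + n\right) \left(n + i \sqrt{10}\right)$ ($h{\left(n \right)} = 2 - \left(n + \sqrt{-7 - 3}\right) \left(n + 100\right) = 2 - \left(n + \sqrt{-10}\right) \left(100 + n\right) = 2 - \left(n + i \sqrt{10}\right) \left(100 + n\right) = 2 - \left(100 + n\right) \left(n + i \sqrt{10}\right)$)
$h{\left(3 \right)} \left(-4\right) = \left(2 - 3^{2} - 300 - 100 i \sqrt{10} - i 3 \sqrt{10}\right) \left(-4\right) = \left(2 - 9 - 300 - 100 i \sqrt{10} - 3 i \sqrt{10}\right) \left(-4\right) = \left(-307 - 103 i \sqrt{10}\right) \left(-4\right) = 1228 + 412 i \sqrt{10}$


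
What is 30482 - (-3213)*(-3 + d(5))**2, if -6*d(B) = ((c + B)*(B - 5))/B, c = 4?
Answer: 59399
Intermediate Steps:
d(B) = -(-5 + B)*(4 + B)/(6*B) (d(B) = -(4 + B)*(B - 5)/(6*B) = -(4 + B)*(-5 + B)/(6*B) = -(-5 + B)*(4 + B)/(6*B))
30482 - (-3213)*(-3 + d(5))**2 = 30482 - (-3213)*(-3 + (1/6)*(20 - 1*5*(-1 + 5))/5)**2 = 30482 - (-3213)*(-3 + (1/6)*(1/5)*(20 - 1*5*4))**2 = 30482 - (-3213)*(-3 + (1/6)*(1/5)*(20 - 20))**2 = 30482 - (-3213)*(-3 + (1/6)*(1/5)*0)**2 = 30482 - (-3213)*(-3 + 0)**2 = 30482 - (-3213)*(-3)**2 = 30482 - (-3213)*9 = 30482 - 1*(-28917) = 30482 + 28917 = 59399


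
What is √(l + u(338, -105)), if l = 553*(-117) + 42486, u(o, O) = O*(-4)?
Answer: I*√21795 ≈ 147.63*I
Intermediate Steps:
u(o, O) = -4*O
l = -22215 (l = -64701 + 42486 = -22215)
√(l + u(338, -105)) = √(-22215 - 4*(-105)) = √(-22215 + 420) = √(-21795) = I*√21795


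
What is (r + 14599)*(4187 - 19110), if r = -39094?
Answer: 365538885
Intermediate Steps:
(r + 14599)*(4187 - 19110) = (-39094 + 14599)*(4187 - 19110) = -24495*(-14923) = 365538885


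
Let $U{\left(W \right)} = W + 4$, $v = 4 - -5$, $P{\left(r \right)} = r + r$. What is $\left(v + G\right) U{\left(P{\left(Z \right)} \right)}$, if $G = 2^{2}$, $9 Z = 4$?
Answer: $\frac{572}{9} \approx 63.556$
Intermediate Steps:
$Z = \frac{4}{9}$ ($Z = \frac{1}{9} \cdot 4 = \frac{4}{9} \approx 0.44444$)
$G = 4$
$P{\left(r \right)} = 2 r$
$v = 9$ ($v = 4 + 5 = 9$)
$U{\left(W \right)} = 4 + W$
$\left(v + G\right) U{\left(P{\left(Z \right)} \right)} = \left(9 + 4\right) \left(4 + 2 \cdot \frac{4}{9}\right) = 13 \left(4 + \frac{8}{9}\right) = 13 \cdot \frac{44}{9} = \frac{572}{9}$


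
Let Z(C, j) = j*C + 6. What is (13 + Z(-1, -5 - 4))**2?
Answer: 784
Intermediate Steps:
Z(C, j) = 6 + C*j (Z(C, j) = C*j + 6 = 6 + C*j)
(13 + Z(-1, -5 - 4))**2 = (13 + (6 - (-5 - 4)))**2 = (13 + (6 - 1*(-9)))**2 = (13 + (6 + 9))**2 = (13 + 15)**2 = 28**2 = 784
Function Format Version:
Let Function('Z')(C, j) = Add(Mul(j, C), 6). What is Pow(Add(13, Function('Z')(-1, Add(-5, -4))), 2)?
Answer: 784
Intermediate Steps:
Function('Z')(C, j) = Add(6, Mul(C, j)) (Function('Z')(C, j) = Add(Mul(C, j), 6) = Add(6, Mul(C, j)))
Pow(Add(13, Function('Z')(-1, Add(-5, -4))), 2) = Pow(Add(13, Add(6, Mul(-1, Add(-5, -4)))), 2) = Pow(Add(13, Add(6, Mul(-1, -9))), 2) = Pow(Add(13, Add(6, 9)), 2) = Pow(Add(13, 15), 2) = Pow(28, 2) = 784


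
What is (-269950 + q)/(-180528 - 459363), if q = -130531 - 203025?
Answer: 603506/639891 ≈ 0.94314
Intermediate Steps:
q = -333556
(-269950 + q)/(-180528 - 459363) = (-269950 - 333556)/(-180528 - 459363) = -603506/(-639891) = -603506*(-1/639891) = 603506/639891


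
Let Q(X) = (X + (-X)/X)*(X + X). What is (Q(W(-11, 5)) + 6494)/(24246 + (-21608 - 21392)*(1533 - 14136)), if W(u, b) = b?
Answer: 1089/90325541 ≈ 1.2056e-5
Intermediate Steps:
Q(X) = 2*X*(-1 + X) (Q(X) = (X - 1)*(2*X) = (-1 + X)*(2*X) = 2*X*(-1 + X))
(Q(W(-11, 5)) + 6494)/(24246 + (-21608 - 21392)*(1533 - 14136)) = (2*5*(-1 + 5) + 6494)/(24246 + (-21608 - 21392)*(1533 - 14136)) = (2*5*4 + 6494)/(24246 - 43000*(-12603)) = (40 + 6494)/(24246 + 541929000) = 6534/541953246 = 6534*(1/541953246) = 1089/90325541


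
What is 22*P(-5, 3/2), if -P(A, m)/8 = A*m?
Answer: 1320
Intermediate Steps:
P(A, m) = -8*A*m
22*P(-5, 3/2) = 22*(-8*(-5)*3/2) = 22*60 = 1320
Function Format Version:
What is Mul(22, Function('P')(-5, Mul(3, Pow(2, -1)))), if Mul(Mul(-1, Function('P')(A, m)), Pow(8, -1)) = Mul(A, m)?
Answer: 1320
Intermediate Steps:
Function('P')(A, m) = Mul(-8, A, m) (Function('P')(A, m) = Mul(-8, Mul(A, m)) = Mul(-8, A, m))
Mul(22, Function('P')(-5, Mul(3, Pow(2, -1)))) = Mul(22, Mul(-8, -5, Mul(3, Pow(2, -1)))) = Mul(22, Mul(-8, -5, Mul(3, Rational(1, 2)))) = Mul(22, Mul(-8, -5, Rational(3, 2))) = Mul(22, 60) = 1320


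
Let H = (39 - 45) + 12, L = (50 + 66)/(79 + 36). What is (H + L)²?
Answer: 649636/13225 ≈ 49.122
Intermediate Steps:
L = 116/115 ≈ 1.0087
H = 6 (H = -6 + 12 = 6)
(H + L)² = (6 + 116/115)² = (806/115)² = 649636/13225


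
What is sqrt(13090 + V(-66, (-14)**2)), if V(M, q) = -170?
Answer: 2*sqrt(3230) ≈ 113.67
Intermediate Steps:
sqrt(13090 + V(-66, (-14)**2)) = sqrt(13090 - 170) = sqrt(12920) = 2*sqrt(3230)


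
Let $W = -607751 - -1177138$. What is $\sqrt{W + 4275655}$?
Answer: $3 \sqrt{538338} \approx 2201.1$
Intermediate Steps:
$W = 569387$ ($W = -607751 + 1177138 = 569387$)
$\sqrt{W + 4275655} = \sqrt{569387 + 4275655} = \sqrt{4845042} = 3 \sqrt{538338}$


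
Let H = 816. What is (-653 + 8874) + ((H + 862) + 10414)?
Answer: 20313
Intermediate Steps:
(-653 + 8874) + ((H + 862) + 10414) = (-653 + 8874) + ((816 + 862) + 10414) = 8221 + (1678 + 10414) = 8221 + 12092 = 20313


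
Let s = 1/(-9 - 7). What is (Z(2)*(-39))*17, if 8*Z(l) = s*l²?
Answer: 663/32 ≈ 20.719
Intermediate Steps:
s = -1/16 (s = 1/(-16) = -1/16 ≈ -0.062500)
Z(l) = -l²/128 (Z(l) = (-l²/16)/8 = -l²/128)
(Z(2)*(-39))*17 = (-1/128*2²*(-39))*17 = (-1/128*4*(-39))*17 = -1/32*(-39)*17 = (39/32)*17 = 663/32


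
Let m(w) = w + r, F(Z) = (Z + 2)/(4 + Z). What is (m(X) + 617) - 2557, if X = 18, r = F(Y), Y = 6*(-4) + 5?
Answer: -28813/15 ≈ -1920.9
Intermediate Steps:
Y = -19 (Y = -24 + 5 = -19)
F(Z) = (2 + Z)/(4 + Z)
r = 17/15 (r = (2 - 19)/(4 - 19) = -17/(-15) = -1/15*(-17) = 17/15 ≈ 1.1333)
m(w) = 17/15 + w (m(w) = w + 17/15 = 17/15 + w)
(m(X) + 617) - 2557 = ((17/15 + 18) + 617) - 2557 = (287/15 + 617) - 2557 = 9542/15 - 2557 = -28813/15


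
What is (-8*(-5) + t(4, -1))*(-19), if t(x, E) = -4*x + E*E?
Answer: -475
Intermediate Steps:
t(x, E) = E**2 - 4*x (t(x, E) = -4*x + E**2 = E**2 - 4*x)
(-8*(-5) + t(4, -1))*(-19) = (-8*(-5) + ((-1)**2 - 4*4))*(-19) = (40 + (1 - 16))*(-19) = (40 - 15)*(-19) = 25*(-19) = -475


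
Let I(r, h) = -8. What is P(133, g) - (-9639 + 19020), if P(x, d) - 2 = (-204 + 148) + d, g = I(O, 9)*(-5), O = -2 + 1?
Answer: -9395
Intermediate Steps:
O = -1
g = 40 (g = -8*(-5) = 40)
P(x, d) = -54 + d (P(x, d) = 2 + ((-204 + 148) + d) = 2 + (-56 + d) = -54 + d)
P(133, g) - (-9639 + 19020) = (-54 + 40) - (-9639 + 19020) = -14 - 1*9381 = -14 - 9381 = -9395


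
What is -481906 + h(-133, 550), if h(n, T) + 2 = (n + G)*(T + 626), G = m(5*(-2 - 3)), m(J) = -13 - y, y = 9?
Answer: -664188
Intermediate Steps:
m(J) = -22 (m(J) = -13 - 1*9 = -13 - 9 = -22)
G = -22
h(n, T) = -2 + (-22 + n)*(626 + T) (h(n, T) = -2 + (n - 22)*(T + 626) = -2 + (-22 + n)*(626 + T))
-481906 + h(-133, 550) = -481906 + (-13774 - 22*550 + 626*(-133) + 550*(-133)) = -481906 + (-13774 - 12100 - 83258 - 73150) = -481906 - 182282 = -664188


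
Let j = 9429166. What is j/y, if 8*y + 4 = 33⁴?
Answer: 75433328/1185917 ≈ 63.608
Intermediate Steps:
y = 1185917/8 (y = -½ + (⅛)*33⁴ = -½ + (⅛)*1185921 = -½ + 1185921/8 = 1185917/8 ≈ 1.4824e+5)
j/y = 9429166/(1185917/8) = 9429166*(8/1185917) = 75433328/1185917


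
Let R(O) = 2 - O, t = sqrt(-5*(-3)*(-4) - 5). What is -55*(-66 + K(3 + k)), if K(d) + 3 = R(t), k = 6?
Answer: 3685 + 55*I*sqrt(65) ≈ 3685.0 + 443.42*I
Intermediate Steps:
t = I*sqrt(65) (t = sqrt(15*(-4) - 5) = sqrt(-60 - 5) = sqrt(-65) = I*sqrt(65) ≈ 8.0623*I)
K(d) = -1 - I*sqrt(65) (K(d) = -3 + (2 - I*sqrt(65)) = -1 - I*sqrt(65))
-55*(-66 + K(3 + k)) = -55*(-66 + (-1 - I*sqrt(65))) = -55*(-67 - I*sqrt(65)) = 3685 + 55*I*sqrt(65)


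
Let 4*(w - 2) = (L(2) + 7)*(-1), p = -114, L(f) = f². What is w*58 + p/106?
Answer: -4725/106 ≈ -44.575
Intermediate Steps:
w = -¾ (w = 2 + ((2² + 7)*(-1))/4 = 2 + ((4 + 7)*(-1))/4 = 2 + (11*(-1))/4 = 2 + (¼)*(-11) = 2 - 11/4 = -¾ ≈ -0.75000)
w*58 + p/106 = -¾*58 - 114/106 = -87/2 - 114*1/106 = -87/2 - 57/53 = -4725/106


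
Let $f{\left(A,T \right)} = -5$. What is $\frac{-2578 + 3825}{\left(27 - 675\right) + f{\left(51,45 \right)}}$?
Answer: $- \frac{1247}{653} \approx -1.9096$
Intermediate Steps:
$\frac{-2578 + 3825}{\left(27 - 675\right) + f{\left(51,45 \right)}} = \frac{-2578 + 3825}{\left(27 - 675\right) - 5} = \frac{1247}{\left(27 - 675\right) - 5} = \frac{1247}{-648 - 5} = \frac{1247}{-653} = 1247 \left(- \frac{1}{653}\right) = - \frac{1247}{653}$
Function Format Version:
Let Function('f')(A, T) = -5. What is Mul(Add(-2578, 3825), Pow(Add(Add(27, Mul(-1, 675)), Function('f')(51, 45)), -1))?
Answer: Rational(-1247, 653) ≈ -1.9096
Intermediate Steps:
Mul(Add(-2578, 3825), Pow(Add(Add(27, Mul(-1, 675)), Function('f')(51, 45)), -1)) = Mul(Add(-2578, 3825), Pow(Add(Add(27, Mul(-1, 675)), -5), -1)) = Mul(1247, Pow(Add(Add(27, -675), -5), -1)) = Mul(1247, Pow(Add(-648, -5), -1)) = Mul(1247, Pow(-653, -1)) = Mul(1247, Rational(-1, 653)) = Rational(-1247, 653)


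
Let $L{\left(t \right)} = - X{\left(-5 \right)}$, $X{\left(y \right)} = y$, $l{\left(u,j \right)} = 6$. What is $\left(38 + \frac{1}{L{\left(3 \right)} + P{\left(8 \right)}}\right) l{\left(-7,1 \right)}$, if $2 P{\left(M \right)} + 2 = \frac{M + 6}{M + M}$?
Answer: $\frac{16284}{71} \approx 229.35$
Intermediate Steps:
$P{\left(M \right)} = -1 + \frac{6 + M}{4 M}$ ($P{\left(M \right)} = -1 + \frac{\left(M + 6\right) \frac{1}{M + M}}{2} = -1 + \frac{\left(6 + M\right) \frac{1}{2 M}}{2} = -1 + \frac{\frac{1}{2} \frac{1}{M} \left(6 + M\right)}{2} = -1 + \frac{6 + M}{4 M}$)
$L{\left(t \right)} = 5$ ($L{\left(t \right)} = \left(-1\right) \left(-5\right) = 5$)
$\left(38 + \frac{1}{L{\left(3 \right)} + P{\left(8 \right)}}\right) l{\left(-7,1 \right)} = \left(38 + \frac{1}{5 + \frac{3 \left(2 - 8\right)}{4 \cdot 8}}\right) 6 = \left(38 + \frac{1}{5 + \frac{3}{4} \cdot \frac{1}{8} \left(2 - 8\right)}\right) 6 = \left(38 + \frac{1}{5 + \frac{3}{4} \cdot \frac{1}{8} \left(-6\right)}\right) 6 = \left(38 + \frac{1}{5 - \frac{9}{16}}\right) 6 = \left(38 + \frac{1}{\frac{71}{16}}\right) 6 = \left(38 + \frac{16}{71}\right) 6 = \frac{2714}{71} \cdot 6 = \frac{16284}{71}$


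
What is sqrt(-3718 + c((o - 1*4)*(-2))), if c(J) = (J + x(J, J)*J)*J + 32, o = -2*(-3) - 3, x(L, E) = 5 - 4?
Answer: I*sqrt(3678) ≈ 60.646*I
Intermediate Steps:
x(L, E) = 1
o = 3 (o = 6 - 3 = 3)
c(J) = 32 + 2*J**2 (c(J) = (J + 1*J)*J + 32 = (J + J)*J + 32 = (2*J)*J + 32 = 2*J**2 + 32 = 32 + 2*J**2)
sqrt(-3718 + c((o - 1*4)*(-2))) = sqrt(-3718 + (32 + 2*((3 - 1*4)*(-2))**2)) = sqrt(-3718 + (32 + 2*((3 - 4)*(-2))**2)) = sqrt(-3718 + (32 + 2*(-1*(-2))**2)) = sqrt(-3718 + (32 + 2*2**2)) = sqrt(-3718 + (32 + 2*4)) = sqrt(-3718 + (32 + 8)) = sqrt(-3718 + 40) = sqrt(-3678) = I*sqrt(3678)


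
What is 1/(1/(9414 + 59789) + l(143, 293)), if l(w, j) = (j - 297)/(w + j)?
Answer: -7543127/69094 ≈ -109.17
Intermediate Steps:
l(w, j) = (-297 + j)/(j + w)
1/(1/(9414 + 59789) + l(143, 293)) = 1/(1/(9414 + 59789) + (-297 + 293)/(293 + 143)) = 1/(1/69203 - 4/436) = 1/(1/69203 + (1/436)*(-4)) = 1/(1/69203 - 1/109) = 1/(-69094/7543127) = -7543127/69094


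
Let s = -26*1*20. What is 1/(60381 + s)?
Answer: 1/59861 ≈ 1.6705e-5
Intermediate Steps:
s = -520 (s = -26*20 = -520)
1/(60381 + s) = 1/(60381 - 520) = 1/59861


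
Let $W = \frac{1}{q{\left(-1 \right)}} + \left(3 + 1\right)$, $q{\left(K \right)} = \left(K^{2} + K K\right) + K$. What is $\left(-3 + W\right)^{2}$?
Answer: $4$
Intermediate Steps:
$q{\left(K \right)} = K + 2 K^{2}$ ($q{\left(K \right)} = \left(K^{2} + K^{2}\right) + K = 2 K^{2} + K = K + 2 K^{2}$)
$W = 5$ ($W = \frac{1}{\left(-1\right) \left(1 + 2 \left(-1\right)\right)} + \left(3 + 1\right) = \frac{1}{\left(-1\right) \left(1 - 2\right)} + 4 = \frac{1}{\left(-1\right) \left(-1\right)} + 4 = 1^{-1} + 4 = 1 + 4 = 5$)
$\left(-3 + W\right)^{2} = \left(-3 + 5\right)^{2} = 2^{2} = 4$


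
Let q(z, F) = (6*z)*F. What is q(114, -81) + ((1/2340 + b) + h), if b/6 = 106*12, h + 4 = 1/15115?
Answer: -337958820829/7073820 ≈ -47776.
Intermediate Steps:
q(z, F) = 6*F*z
h = -60459/15115 (h = -4 + 1/15115 = -60459/15115 ≈ -3.9999)
b = 7632 (b = 6*(106*12) = 6*1272 = 7632)
q(114, -81) + ((1/2340 + b) + h) = 6*(-81)*114 + ((1/2340 + 7632) - 60459/15115) = -55404 + ((1/2340 + 7632) - 60459/15115) = -55404 + (17858881/2340 - 60459/15115) = -55404 + 53959102451/7073820 = -337958820829/7073820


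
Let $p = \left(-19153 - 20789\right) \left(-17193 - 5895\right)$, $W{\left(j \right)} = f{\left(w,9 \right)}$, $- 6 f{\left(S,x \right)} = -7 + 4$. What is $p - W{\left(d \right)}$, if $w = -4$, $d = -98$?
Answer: $\frac{1844361791}{2} \approx 9.2218 \cdot 10^{8}$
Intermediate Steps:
$f{\left(S,x \right)} = \frac{1}{2}$ ($f{\left(S,x \right)} = - \frac{-7 + 4}{6} = \left(- \frac{1}{6}\right) \left(-3\right) = \frac{1}{2}$)
$W{\left(j \right)} = \frac{1}{2}$
$p = 922180896$ ($p = \left(-39942\right) \left(-23088\right) = 922180896$)
$p - W{\left(d \right)} = 922180896 - \frac{1}{2} = \frac{1844361791}{2}$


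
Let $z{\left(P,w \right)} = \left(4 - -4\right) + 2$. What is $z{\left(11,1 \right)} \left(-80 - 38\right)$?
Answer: $-1180$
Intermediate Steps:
$z{\left(P,w \right)} = 10$ ($z{\left(P,w \right)} = \left(4 + 4\right) + 2 = 8 + 2 = 10$)
$z{\left(11,1 \right)} \left(-80 - 38\right) = 10 \left(-80 - 38\right) = 10 \left(-118\right) = -1180$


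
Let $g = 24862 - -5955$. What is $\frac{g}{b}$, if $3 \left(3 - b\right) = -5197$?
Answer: $\frac{92451}{5206} \approx 17.759$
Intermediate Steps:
$b = \frac{5206}{3}$ ($b = 3 - - \frac{5197}{3} = 3 + \frac{5197}{3} = \frac{5206}{3} \approx 1735.3$)
$g = 30817$ ($g = 24862 + 5955 = 30817$)
$\frac{g}{b} = \frac{30817}{\frac{5206}{3}} = 30817 \cdot \frac{3}{5206} = \frac{92451}{5206}$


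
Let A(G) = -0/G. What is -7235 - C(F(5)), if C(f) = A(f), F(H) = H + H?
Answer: -7235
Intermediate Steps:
F(H) = 2*H
A(G) = 0 (A(G) = -4*0 = 0)
C(f) = 0
-7235 - C(F(5)) = -7235 - 1*0 = -7235 + 0 = -7235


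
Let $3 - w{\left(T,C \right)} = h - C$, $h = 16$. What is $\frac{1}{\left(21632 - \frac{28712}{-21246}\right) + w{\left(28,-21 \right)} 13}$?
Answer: $\frac{10623}{225115726} \approx 4.7189 \cdot 10^{-5}$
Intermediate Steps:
$w{\left(T,C \right)} = -13 + C$ ($w{\left(T,C \right)} = 3 - \left(16 - C\right) = 3 + \left(-16 + C\right) = -13 + C$)
$\frac{1}{\left(21632 - \frac{28712}{-21246}\right) + w{\left(28,-21 \right)} 13} = \frac{1}{\left(21632 - \frac{28712}{-21246}\right) + \left(-13 - 21\right) 13} = \frac{1}{\left(21632 - - \frac{14356}{10623}\right) - 442} = \frac{1}{\left(21632 + \frac{14356}{10623}\right) - 442} = \frac{1}{\frac{229811092}{10623} - 442} = \frac{1}{\frac{225115726}{10623}} = \frac{10623}{225115726}$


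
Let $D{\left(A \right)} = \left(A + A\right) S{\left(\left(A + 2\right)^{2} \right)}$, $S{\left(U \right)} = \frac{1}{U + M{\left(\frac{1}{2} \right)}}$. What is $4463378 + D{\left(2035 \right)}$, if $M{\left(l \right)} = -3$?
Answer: $\frac{9260094461209}{2074683} \approx 4.4634 \cdot 10^{6}$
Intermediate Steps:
$S{\left(U \right)} = \frac{1}{-3 + U}$ ($S{\left(U \right)} = \frac{1}{U - 3} = \frac{1}{-3 + U}$)
$D{\left(A \right)} = \frac{2 A}{-3 + \left(2 + A\right)^{2}}$ ($D{\left(A \right)} = \frac{A + A}{-3 + \left(A + 2\right)^{2}} = \frac{2 A}{-3 + \left(2 + A\right)^{2}}$)
$4463378 + D{\left(2035 \right)} = 4463378 + 2 \cdot 2035 \frac{1}{-3 + \left(2 + 2035\right)^{2}} = 4463378 + 2 \cdot 2035 \frac{1}{-3 + 2037^{2}} = 4463378 + 2 \cdot 2035 \frac{1}{-3 + 4149369} = 4463378 + 2 \cdot 2035 \cdot \frac{1}{4149366} = 4463378 + \frac{2035}{2074683} = \frac{9260094461209}{2074683}$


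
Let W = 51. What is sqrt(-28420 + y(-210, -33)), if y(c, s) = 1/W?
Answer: I*sqrt(73920369)/51 ≈ 168.58*I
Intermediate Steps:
y(c, s) = 1/51
sqrt(-28420 + y(-210, -33)) = sqrt(-28420 + 1/51) = sqrt(-1449419/51) = I*sqrt(73920369)/51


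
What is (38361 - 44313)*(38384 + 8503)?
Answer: -279071424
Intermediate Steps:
(38361 - 44313)*(38384 + 8503) = -5952*46887 = -279071424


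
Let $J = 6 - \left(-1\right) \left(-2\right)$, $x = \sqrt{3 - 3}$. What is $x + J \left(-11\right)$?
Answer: $-44$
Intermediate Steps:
$x = 0$ ($x = \sqrt{0} = 0$)
$J = 4$ ($J = 6 - 2 = 4$)
$x + J \left(-11\right) = 0 + 4 \left(-11\right) = 0 - 44 = -44$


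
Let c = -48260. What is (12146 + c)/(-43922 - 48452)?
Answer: 18057/46187 ≈ 0.39095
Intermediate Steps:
(12146 + c)/(-43922 - 48452) = (12146 - 48260)/(-43922 - 48452) = -36114/(-92374) = -36114*(-1/92374) = 18057/46187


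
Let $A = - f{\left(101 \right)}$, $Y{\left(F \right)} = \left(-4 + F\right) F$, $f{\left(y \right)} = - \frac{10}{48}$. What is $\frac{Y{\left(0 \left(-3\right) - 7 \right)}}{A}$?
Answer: $\frac{1848}{5} \approx 369.6$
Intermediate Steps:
$f{\left(y \right)} = - \frac{5}{24}$ ($f{\left(y \right)} = \left(-10\right) \frac{1}{48} = - \frac{5}{24}$)
$Y{\left(F \right)} = F \left(-4 + F\right)$
$A = \frac{5}{24}$ ($A = \left(-1\right) \left(- \frac{5}{24}\right) = \frac{5}{24} \approx 0.20833$)
$\frac{Y{\left(0 \left(-3\right) - 7 \right)}}{A} = \frac{\left(0 \left(-3\right) - 7\right) \left(-4 + \left(0 \left(-3\right) - 7\right)\right)}{\frac{5}{24}} = \left(0 - 7\right) \left(-4 + \left(0 - 7\right)\right) \frac{24}{5} = - 7 \left(-4 - 7\right) \frac{24}{5} = \left(-7\right) \left(-11\right) \frac{24}{5} = 77 \cdot \frac{24}{5} = \frac{1848}{5}$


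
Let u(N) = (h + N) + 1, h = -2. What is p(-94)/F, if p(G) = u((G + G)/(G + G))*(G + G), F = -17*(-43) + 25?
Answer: 0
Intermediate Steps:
F = 756 (F = 731 + 25 = 756)
u(N) = -1 + N (u(N) = (-2 + N) + 1 = -1 + N)
p(G) = 0 (p(G) = (-1 + (G + G)/(G + G))*(G + G) = (-1 + (2*G)/((2*G)))*(2*G) = (-1 + (2*G)*(1/(2*G)))*(2*G) = (-1 + 1)*(2*G) = 0*(2*G) = 0)
p(-94)/F = 0/756 = 0*(1/756) = 0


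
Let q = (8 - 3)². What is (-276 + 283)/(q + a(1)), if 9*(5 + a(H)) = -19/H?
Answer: 9/23 ≈ 0.39130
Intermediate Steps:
a(H) = -5 - 19/(9*H) (a(H) = -5 + (-19/H)/9 = -5 - 19/(9*H))
q = 25 (q = 5² = 25)
(-276 + 283)/(q + a(1)) = (-276 + 283)/(25 + (-5 - 19/9/1)) = 7/(25 + (-5 - 19/9*1)) = 7/(25 + (-5 - 19/9)) = 7/(25 - 64/9) = 7/(161/9) = 7*(9/161) = 9/23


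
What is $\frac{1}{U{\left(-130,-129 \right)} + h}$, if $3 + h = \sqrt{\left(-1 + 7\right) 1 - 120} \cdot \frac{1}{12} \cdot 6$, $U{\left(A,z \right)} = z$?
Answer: $- \frac{88}{11635} - \frac{i \sqrt{114}}{34905} \approx -0.0075634 - 0.00030589 i$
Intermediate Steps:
$h = -3 + \frac{i \sqrt{114}}{2}$ ($h = -3 + \sqrt{\left(-1 + 7\right) 1 - 120} \cdot \frac{1}{12} \cdot 6 = -3 + \sqrt{6 \cdot 1 - 120} \cdot \frac{1}{12} \cdot 6 = -3 + \sqrt{6 - 120} \cdot \frac{1}{2} = -3 + \sqrt{-114} \cdot \frac{1}{2} = -3 + i \sqrt{114} \cdot \frac{1}{2} = -3 + \frac{i \sqrt{114}}{2} \approx -3.0 + 5.3385 i$)
$\frac{1}{U{\left(-130,-129 \right)} + h} = \frac{1}{-129 - \left(3 - \frac{i \sqrt{114}}{2}\right)} = \frac{1}{-132 + \frac{i \sqrt{114}}{2}}$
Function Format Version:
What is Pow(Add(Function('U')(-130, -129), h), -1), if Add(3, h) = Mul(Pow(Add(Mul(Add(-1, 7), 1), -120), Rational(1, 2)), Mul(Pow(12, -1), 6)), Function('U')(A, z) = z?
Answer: Add(Rational(-88, 11635), Mul(Rational(-1, 34905), I, Pow(114, Rational(1, 2)))) ≈ Add(-0.0075634, Mul(-0.00030589, I))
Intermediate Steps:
h = Add(-3, Mul(Rational(1, 2), I, Pow(114, Rational(1, 2)))) (h = Add(-3, Mul(Pow(Add(Mul(Add(-1, 7), 1), -120), Rational(1, 2)), Mul(Pow(12, -1), 6))) = Add(-3, Mul(Pow(Add(Mul(6, 1), -120), Rational(1, 2)), Mul(Rational(1, 12), 6))) = Add(-3, Mul(Pow(Add(6, -120), Rational(1, 2)), Rational(1, 2))) = Add(-3, Mul(Pow(-114, Rational(1, 2)), Rational(1, 2))) = Add(-3, Mul(Mul(I, Pow(114, Rational(1, 2))), Rational(1, 2))) = Add(-3, Mul(Rational(1, 2), I, Pow(114, Rational(1, 2)))) ≈ Add(-3.0000, Mul(5.3385, I)))
Pow(Add(Function('U')(-130, -129), h), -1) = Pow(Add(-129, Add(-3, Mul(Rational(1, 2), I, Pow(114, Rational(1, 2))))), -1) = Pow(Add(-132, Mul(Rational(1, 2), I, Pow(114, Rational(1, 2)))), -1)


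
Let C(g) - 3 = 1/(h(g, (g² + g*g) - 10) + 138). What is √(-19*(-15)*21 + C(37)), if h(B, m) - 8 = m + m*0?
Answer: √49460140362/2874 ≈ 77.382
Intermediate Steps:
h(B, m) = 8 + m (h(B, m) = 8 + (m + m*0) = 8 + (m + 0) = 8 + m)
C(g) = 3 + 1/(136 + 2*g²) (C(g) = 3 + 1/((8 + ((g² + g*g) - 10)) + 138) = 3 + 1/((8 + ((g² + g²) - 10)) + 138) = 3 + 1/((8 + (2*g² - 10)) + 138) = 3 + 1/((8 + (-10 + 2*g²)) + 138) = 3 + 1/((-2 + 2*g²) + 138) = 3 + 1/(136 + 2*g²))
√(-19*(-15)*21 + C(37)) = √(-19*(-15)*21 + (409 + 6*37²)/(2*(68 + 37²))) = √(285*21 + (409 + 6*1369)/(2*(68 + 1369))) = √(5985 + (½)*(409 + 8214)/1437) = √(5985 + (½)*(1/1437)*8623) = √(5985 + 8623/2874) = √(17209513/2874) = √49460140362/2874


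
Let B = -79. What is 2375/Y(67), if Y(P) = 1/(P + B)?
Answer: -28500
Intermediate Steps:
Y(P) = 1/(-79 + P) (Y(P) = 1/(P - 79) = 1/(-79 + P))
2375/Y(67) = 2375/(1/(-79 + 67)) = 2375/(1/(-12)) = 2375/(-1/12) = 2375*(-12) = -28500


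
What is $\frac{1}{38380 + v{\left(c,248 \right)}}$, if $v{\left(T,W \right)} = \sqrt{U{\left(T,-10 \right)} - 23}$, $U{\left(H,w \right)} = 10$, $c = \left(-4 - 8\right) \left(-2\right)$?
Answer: $\frac{38380}{1473024413} - \frac{i \sqrt{13}}{1473024413} \approx 2.6055 \cdot 10^{-5} - 2.4477 \cdot 10^{-9} i$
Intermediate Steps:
$c = 24$ ($c = \left(-12\right) \left(-2\right) = 24$)
$v{\left(T,W \right)} = i \sqrt{13}$ ($v{\left(T,W \right)} = \sqrt{10 - 23} = \sqrt{-13} = i \sqrt{13}$)
$\frac{1}{38380 + v{\left(c,248 \right)}} = \frac{1}{38380 + i \sqrt{13}}$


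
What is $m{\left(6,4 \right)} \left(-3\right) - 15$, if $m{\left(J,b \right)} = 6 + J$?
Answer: $-51$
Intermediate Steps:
$m{\left(6,4 \right)} \left(-3\right) - 15 = \left(6 + 6\right) \left(-3\right) - 15 = 12 \left(-3\right) - 15 = -36 - 15 = -51$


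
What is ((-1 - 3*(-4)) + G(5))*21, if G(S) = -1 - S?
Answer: 105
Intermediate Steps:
((-1 - 3*(-4)) + G(5))*21 = ((-1 - 3*(-4)) + (-1 - 1*5))*21 = ((-1 + 12) + (-1 - 5))*21 = (11 - 6)*21 = 5*21 = 105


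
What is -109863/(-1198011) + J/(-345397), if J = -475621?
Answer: 202581846814/137929801789 ≈ 1.4687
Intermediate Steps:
-109863/(-1198011) + J/(-345397) = -109863/(-1198011) - 475621/(-345397) = -109863*(-1/1198011) - 475621*(-1/345397) = 36621/399337 + 475621/345397 = 202581846814/137929801789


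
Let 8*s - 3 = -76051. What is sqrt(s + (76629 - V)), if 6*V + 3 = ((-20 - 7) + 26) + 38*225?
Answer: 2*sqrt(147822)/3 ≈ 256.32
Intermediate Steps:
V = 4273/3 (V = -1/2 + (((-20 - 7) + 26) + 38*225)/6 = -1/2 + ((-27 + 26) + 8550)/6 = -1/2 + (-1 + 8550)/6 = -1/2 + (1/6)*8549 = -1/2 + 8549/6 = 4273/3 ≈ 1424.3)
s = -9506 (s = 3/8 + (1/8)*(-76051) = 3/8 - 76051/8 = -9506)
sqrt(s + (76629 - V)) = sqrt(-9506 + (76629 - 1*4273/3)) = sqrt(-9506 + (76629 - 4273/3)) = sqrt(-9506 + 225614/3) = sqrt(197096/3) = 2*sqrt(147822)/3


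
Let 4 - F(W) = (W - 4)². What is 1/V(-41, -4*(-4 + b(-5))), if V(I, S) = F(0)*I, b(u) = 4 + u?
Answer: 1/492 ≈ 0.0020325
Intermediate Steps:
F(W) = 4 - (-4 + W)² (F(W) = 4 - (W - 4)² = 4 - (-4 + W)²)
V(I, S) = -12*I (V(I, S) = (4 - (-4 + 0)²)*I = (4 - 1*(-4)²)*I = (4 - 1*16)*I = (4 - 16)*I = -12*I)
1/V(-41, -4*(-4 + b(-5))) = 1/(-12*(-41)) = 1/492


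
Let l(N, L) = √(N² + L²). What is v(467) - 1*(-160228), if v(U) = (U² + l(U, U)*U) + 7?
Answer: 378324 + 218089*√2 ≈ 6.8675e+5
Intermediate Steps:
l(N, L) = √(L² + N²)
v(U) = 7 + U² + U*√2*√(U²) (v(U) = (U² + √(U² + U²)*U) + 7 = (U² + √(2*U²)*U) + 7 = (U² + (√2*√(U²))*U) + 7 = (U² + U*√2*√(U²)) + 7 = 7 + U² + U*√2*√(U²))
v(467) - 1*(-160228) = (7 + 467² + 467*√2*√(467²)) - 1*(-160228) = (7 + 218089 + 467*√2*√218089) + 160228 = (7 + 218089 + 467*√2*467) + 160228 = (7 + 218089 + 218089*√2) + 160228 = (218096 + 218089*√2) + 160228 = 378324 + 218089*√2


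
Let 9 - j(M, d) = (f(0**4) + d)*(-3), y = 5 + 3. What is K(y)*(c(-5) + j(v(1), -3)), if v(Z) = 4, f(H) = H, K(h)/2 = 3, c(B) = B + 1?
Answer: -24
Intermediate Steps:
c(B) = 1 + B
y = 8
K(h) = 6 (K(h) = 2*3 = 6)
j(M, d) = 9 + 3*d (j(M, d) = 9 - (0**4 + d)*(-3) = 9 - (0 + d)*(-3) = 9 - d*(-3) = 9 - (-3)*d = 9 + 3*d)
K(y)*(c(-5) + j(v(1), -3)) = 6*((1 - 5) + (9 + 3*(-3))) = 6*(-4 + (9 - 9)) = 6*(-4 + 0) = 6*(-4) = -24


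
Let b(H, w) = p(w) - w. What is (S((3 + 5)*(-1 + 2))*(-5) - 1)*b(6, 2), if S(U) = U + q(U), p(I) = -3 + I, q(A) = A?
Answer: 243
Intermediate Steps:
S(U) = 2*U (S(U) = U + U = 2*U)
b(H, w) = -3 (b(H, w) = (-3 + w) - w = -3)
(S((3 + 5)*(-1 + 2))*(-5) - 1)*b(6, 2) = ((2*((3 + 5)*(-1 + 2)))*(-5) - 1)*(-3) = ((2*(8*1))*(-5) - 1)*(-3) = ((2*8)*(-5) - 1)*(-3) = (16*(-5) - 1)*(-3) = (-80 - 1)*(-3) = -81*(-3) = 243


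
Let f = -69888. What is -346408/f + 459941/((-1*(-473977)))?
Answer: 3505960379/591523296 ≈ 5.9270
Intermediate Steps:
-346408/f + 459941/((-1*(-473977))) = -346408/(-69888) + 459941/((-1*(-473977))) = -346408*(-1/69888) + 459941/473977 = 43301/8736 + 459941*(1/473977) = 43301/8736 + 459941/473977 = 3505960379/591523296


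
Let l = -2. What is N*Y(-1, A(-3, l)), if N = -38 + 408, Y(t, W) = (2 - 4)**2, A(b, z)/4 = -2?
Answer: 1480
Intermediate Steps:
A(b, z) = -8 (A(b, z) = 4*(-2) = -8)
Y(t, W) = 4 (Y(t, W) = (-2)**2 = 4)
N = 370
N*Y(-1, A(-3, l)) = 370*4 = 1480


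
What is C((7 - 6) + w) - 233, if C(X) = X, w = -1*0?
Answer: -232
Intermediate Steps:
w = 0
C((7 - 6) + w) - 233 = ((7 - 6) + 0) - 233 = (1 + 0) - 233 = 1 - 233 = -232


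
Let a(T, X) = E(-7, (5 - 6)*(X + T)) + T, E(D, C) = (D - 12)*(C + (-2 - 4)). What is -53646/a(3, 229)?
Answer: -53646/4525 ≈ -11.855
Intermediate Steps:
E(D, C) = (-12 + D)*(-6 + C) (E(D, C) = (-12 + D)*(C - 6) = (-12 + D)*(-6 + C))
a(T, X) = 114 + 19*X + 20*T (a(T, X) = (72 - 12*(5 - 6)*(X + T) - 6*(-7) + ((5 - 6)*(X + T))*(-7)) + T = (72 - (-12)*(T + X) + 42 - (T + X)*(-7)) + T = (72 - 12*(-T - X) + 42 + (-T - X)*(-7)) + T = (72 + (12*T + 12*X) + 42 + (7*T + 7*X)) + T = (114 + 19*T + 19*X) + T = 114 + 19*X + 20*T)
-53646/a(3, 229) = -53646/(114 + 19*229 + 20*3) = -53646/(114 + 4351 + 60) = -53646/4525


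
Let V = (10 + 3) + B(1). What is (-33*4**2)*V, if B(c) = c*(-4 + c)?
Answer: -5280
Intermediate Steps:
V = 10 (V = (10 + 3) + 1*(-4 + 1) = 13 + 1*(-3) = 13 - 3 = 10)
(-33*4**2)*V = -33*4**2*10 = -33*16*10 = -528*10 = -5280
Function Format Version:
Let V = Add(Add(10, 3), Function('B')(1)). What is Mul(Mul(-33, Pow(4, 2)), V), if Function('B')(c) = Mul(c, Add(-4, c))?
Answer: -5280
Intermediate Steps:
V = 10 (V = Add(Add(10, 3), Mul(1, Add(-4, 1))) = Add(13, Mul(1, -3)) = Add(13, -3) = 10)
Mul(Mul(-33, Pow(4, 2)), V) = Mul(Mul(-33, Pow(4, 2)), 10) = Mul(Mul(-33, 16), 10) = Mul(-528, 10) = -5280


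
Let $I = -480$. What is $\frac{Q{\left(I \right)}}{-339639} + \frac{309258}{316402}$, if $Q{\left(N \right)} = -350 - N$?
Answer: $\frac{52497472801}{53731229439} \approx 0.97704$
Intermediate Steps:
$\frac{Q{\left(I \right)}}{-339639} + \frac{309258}{316402} = \frac{-350 - -480}{-339639} + \frac{309258}{316402} = \left(-350 + 480\right) \left(- \frac{1}{339639}\right) + 309258 \cdot \frac{1}{316402} = 130 \left(- \frac{1}{339639}\right) + \frac{154629}{158201} = - \frac{130}{339639} + \frac{154629}{158201} = \frac{52497472801}{53731229439}$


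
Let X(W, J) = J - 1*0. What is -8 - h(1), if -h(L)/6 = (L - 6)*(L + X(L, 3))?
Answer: -128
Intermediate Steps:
X(W, J) = J (X(W, J) = J + 0 = J)
h(L) = -6*(-6 + L)*(3 + L) (h(L) = -6*(L - 6)*(L + 3) = -6*(-6 + L)*(3 + L))
-8 - h(1) = -8 - (108 - 6*1² + 18*1) = -8 - (108 - 6*1 + 18) = -8 - (108 - 6 + 18) = -8 - 1*120 = -8 - 120 = -128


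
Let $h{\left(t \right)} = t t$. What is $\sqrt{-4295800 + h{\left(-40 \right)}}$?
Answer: $10 i \sqrt{42942} \approx 2072.2 i$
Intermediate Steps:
$h{\left(t \right)} = t^{2}$
$\sqrt{-4295800 + h{\left(-40 \right)}} = \sqrt{-4295800 + \left(-40\right)^{2}} = \sqrt{-4295800 + 1600} = \sqrt{-4294200} = 10 i \sqrt{42942}$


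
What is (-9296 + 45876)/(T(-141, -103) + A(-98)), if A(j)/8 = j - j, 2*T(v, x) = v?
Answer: -73160/141 ≈ -518.87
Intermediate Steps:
T(v, x) = v/2
A(j) = 0 (A(j) = 8*(j - j) = 8*0 = 0)
(-9296 + 45876)/(T(-141, -103) + A(-98)) = (-9296 + 45876)/((½)*(-141) + 0) = 36580/(-141/2 + 0) = 36580/(-141/2) = 36580*(-2/141) = -73160/141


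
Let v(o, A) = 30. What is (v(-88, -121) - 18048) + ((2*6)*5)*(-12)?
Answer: -18738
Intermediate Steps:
(v(-88, -121) - 18048) + ((2*6)*5)*(-12) = (30 - 18048) + ((2*6)*5)*(-12) = -18018 + (12*5)*(-12) = -18018 + 60*(-12) = -18018 - 720 = -18738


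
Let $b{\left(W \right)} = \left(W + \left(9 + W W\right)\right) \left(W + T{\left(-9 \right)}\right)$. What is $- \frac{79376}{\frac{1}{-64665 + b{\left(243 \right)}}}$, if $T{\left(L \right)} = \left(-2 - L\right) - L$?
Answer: $-1213999880544$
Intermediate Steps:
$T{\left(L \right)} = -2 - 2 L$
$b{\left(W \right)} = \left(16 + W\right) \left(9 + W + W^{2}\right)$ ($b{\left(W \right)} = \left(W + \left(9 + W W\right)\right) \left(W - -16\right) = \left(W + \left(9 + W^{2}\right)\right) \left(W + \left(-2 + 18\right)\right) = \left(9 + W + W^{2}\right) \left(W + 16\right) = \left(9 + W + W^{2}\right) \left(16 + W\right) = \left(16 + W\right) \left(9 + W + W^{2}\right)$)
$- \frac{79376}{\frac{1}{-64665 + b{\left(243 \right)}}} = - \frac{79376}{\frac{1}{-64665 + \left(144 + 243^{3} + 17 \cdot 243^{2} + 25 \cdot 243\right)}} = - \frac{79376}{\frac{1}{-64665 + \left(144 + 14348907 + 17 \cdot 59049 + 6075\right)}} = - \frac{79376}{\frac{1}{-64665 + \left(144 + 14348907 + 1003833 + 6075\right)}} = - \frac{79376}{\frac{1}{-64665 + 15358959}} = - \frac{79376}{\frac{1}{15294294}} = - 79376 \frac{1}{\frac{1}{15294294}} = \left(-79376\right) 15294294 = -1213999880544$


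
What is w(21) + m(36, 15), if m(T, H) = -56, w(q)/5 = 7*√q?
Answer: -56 + 35*√21 ≈ 104.39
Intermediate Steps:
w(q) = 35*√q (w(q) = 5*(7*√q) = 35*√q)
w(21) + m(36, 15) = 35*√21 - 56 = -56 + 35*√21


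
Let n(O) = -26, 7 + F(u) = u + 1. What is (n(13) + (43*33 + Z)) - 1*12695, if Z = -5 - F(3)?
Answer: -11304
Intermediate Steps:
F(u) = -6 + u (F(u) = -7 + (u + 1) = -7 + (1 + u) = -6 + u)
Z = -2 (Z = -5 - (-6 + 3) = -5 - 1*(-3) = -5 + 3 = -2)
(n(13) + (43*33 + Z)) - 1*12695 = (-26 + (43*33 - 2)) - 1*12695 = (-26 + (1419 - 2)) - 12695 = (-26 + 1417) - 12695 = 1391 - 12695 = -11304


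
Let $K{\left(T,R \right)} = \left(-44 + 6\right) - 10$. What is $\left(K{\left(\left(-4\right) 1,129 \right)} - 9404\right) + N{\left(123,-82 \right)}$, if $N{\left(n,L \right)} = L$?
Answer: $-9534$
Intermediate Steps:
$K{\left(T,R \right)} = -48$ ($K{\left(T,R \right)} = -38 - 10 = -48$)
$\left(K{\left(\left(-4\right) 1,129 \right)} - 9404\right) + N{\left(123,-82 \right)} = \left(-48 - 9404\right) - 82 = -9452 - 82 = -9534$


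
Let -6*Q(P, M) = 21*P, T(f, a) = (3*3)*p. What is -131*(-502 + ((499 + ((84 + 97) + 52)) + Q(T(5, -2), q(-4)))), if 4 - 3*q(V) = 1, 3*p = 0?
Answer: -30130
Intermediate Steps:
p = 0 (p = (⅓)*0 = 0)
T(f, a) = 0 (T(f, a) = (3*3)*0 = 9*0 = 0)
q(V) = 1 (q(V) = 4/3 - ⅓*1 = 4/3 - ⅓ = 1)
Q(P, M) = -7*P/2
-131*(-502 + ((499 + ((84 + 97) + 52)) + Q(T(5, -2), q(-4)))) = -131*(-502 + ((499 + ((84 + 97) + 52)) - 7/2*0)) = -131*(-502 + ((499 + (181 + 52)) + 0)) = -131*(-502 + ((499 + 233) + 0)) = -131*(-502 + (732 + 0)) = -131*(-502 + 732) = -131*230 = -30130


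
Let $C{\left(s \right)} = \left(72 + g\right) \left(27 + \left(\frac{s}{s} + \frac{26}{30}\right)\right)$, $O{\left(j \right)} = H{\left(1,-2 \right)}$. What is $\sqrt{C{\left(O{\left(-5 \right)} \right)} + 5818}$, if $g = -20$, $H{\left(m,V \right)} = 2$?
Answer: $\frac{\sqrt{1646790}}{15} \approx 85.552$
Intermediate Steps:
$O{\left(j \right)} = 2$
$C{\left(s \right)} = \frac{22516}{15}$ ($C{\left(s \right)} = \left(72 - 20\right) \left(27 + \left(\frac{s}{s} + \frac{26}{30}\right)\right) = 52 \left(27 + \left(1 + 26 \cdot \frac{1}{30}\right)\right) = 52 \left(27 + \left(1 + \frac{13}{15}\right)\right) = 52 \left(27 + \frac{28}{15}\right) = 52 \cdot \frac{433}{15} = \frac{22516}{15}$)
$\sqrt{C{\left(O{\left(-5 \right)} \right)} + 5818} = \sqrt{\frac{22516}{15} + 5818} = \sqrt{\frac{109786}{15}} = \frac{\sqrt{1646790}}{15}$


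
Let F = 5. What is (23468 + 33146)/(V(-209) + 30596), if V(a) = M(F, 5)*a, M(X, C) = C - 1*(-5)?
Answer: 28307/14253 ≈ 1.9860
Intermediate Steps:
M(X, C) = 5 + C (M(X, C) = C + 5 = 5 + C)
V(a) = 10*a (V(a) = (5 + 5)*a = 10*a)
(23468 + 33146)/(V(-209) + 30596) = (23468 + 33146)/(10*(-209) + 30596) = 56614/(-2090 + 30596) = 56614/28506 = 56614*(1/28506) = 28307/14253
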